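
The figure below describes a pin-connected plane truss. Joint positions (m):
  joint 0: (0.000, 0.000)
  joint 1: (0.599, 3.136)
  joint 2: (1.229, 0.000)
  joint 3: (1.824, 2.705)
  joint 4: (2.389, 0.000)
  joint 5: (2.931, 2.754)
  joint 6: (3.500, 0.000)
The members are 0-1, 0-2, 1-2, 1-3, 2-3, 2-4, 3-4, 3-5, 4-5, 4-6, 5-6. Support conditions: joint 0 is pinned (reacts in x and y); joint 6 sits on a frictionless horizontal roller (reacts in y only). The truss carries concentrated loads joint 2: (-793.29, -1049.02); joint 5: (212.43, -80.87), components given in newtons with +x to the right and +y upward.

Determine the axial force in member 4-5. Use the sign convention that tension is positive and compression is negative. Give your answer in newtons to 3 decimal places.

N=7 nodes, M=11 members, R=3 reactions → 2N=14, M+R=14
member 0 (0-1): L=3.1927, (cx,cy)=(0.1876,0.9822)
member 1 (0-2): L=1.2290, (cx,cy)=(1.0000,0.0000)
member 2 (1-2): L=3.1987, (cx,cy)=(0.1970,-0.9804)
member 3 (1-3): L=1.2986, (cx,cy)=(0.9433,-0.3319)
member 4 (2-3): L=2.7697, (cx,cy)=(0.2148,0.9767)
member 5 (2-4): L=1.1600, (cx,cy)=(1.0000,0.0000)
member 6 (3-4): L=2.7634, (cx,cy)=(0.2045,-0.9789)
member 7 (3-5): L=1.1081, (cx,cy)=(0.9990,0.0442)
member 8 (4-5): L=2.8068, (cx,cy)=(0.1931,0.9812)
member 9 (4-6): L=1.1110, (cx,cy)=(1.0000,0.0000)
member 10 (5-6): L=2.8122, (cx,cy)=(0.2023,-0.9793)
solve A·x = −loads:
  F[0-1] = -536.1804 N (compression)
  F[0-2] = -480.2641 N (compression)
  F[1-2] = +616.8843 N (tension)
  F[1-3] = -235.4417 N (compression)
  F[2-3] = +454.8388 N (tension)
  F[2-4] = +336.8143 N (tension)
  F[3-4] = -534.3184 N (compression)
  F[3-5] = -15.1524 N (compression)
  F[4-5] = +533.0636 N (tension)
  F[4-6] = +124.6327 N (tension)
  F[5-6] = -615.9713 N (compression)
  Rx@0 = +580.8600 N
  Ry@0 = +526.6592 N
  Ry@6 = +603.2308 N

533.064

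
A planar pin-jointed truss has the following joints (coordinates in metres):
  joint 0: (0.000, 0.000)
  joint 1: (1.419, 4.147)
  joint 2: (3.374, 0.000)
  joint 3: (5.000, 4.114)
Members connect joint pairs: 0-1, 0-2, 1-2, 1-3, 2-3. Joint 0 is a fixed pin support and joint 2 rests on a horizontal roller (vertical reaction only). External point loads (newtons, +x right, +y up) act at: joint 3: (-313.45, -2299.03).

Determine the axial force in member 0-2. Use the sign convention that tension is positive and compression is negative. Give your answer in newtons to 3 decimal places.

-561.784

N=4 nodes, M=5 members, R=3 reactions → 2N=8, M+R=8
member 0 (0-1): L=4.3831, (cx,cy)=(0.3237,0.9461)
member 1 (0-2): L=3.3740, (cx,cy)=(1.0000,0.0000)
member 2 (1-2): L=4.5847, (cx,cy)=(0.4264,-0.9045)
member 3 (1-3): L=3.5812, (cx,cy)=(1.0000,-0.0092)
member 4 (2-3): L=4.4237, (cx,cy)=(0.3676,0.9300)
solve A·x = −loads:
  F[0-1] = +767.0638 N (tension)
  F[0-2] = -561.7845 N (compression)
  F[1-2] = -808.3981 N (compression)
  F[1-3] = +593.0741 N (tension)
  F[2-3] = -2466.2076 N (compression)
  Rx@0 = +313.4500 N
  Ry@0 = -725.7527 N
  Ry@2 = +3024.7827 N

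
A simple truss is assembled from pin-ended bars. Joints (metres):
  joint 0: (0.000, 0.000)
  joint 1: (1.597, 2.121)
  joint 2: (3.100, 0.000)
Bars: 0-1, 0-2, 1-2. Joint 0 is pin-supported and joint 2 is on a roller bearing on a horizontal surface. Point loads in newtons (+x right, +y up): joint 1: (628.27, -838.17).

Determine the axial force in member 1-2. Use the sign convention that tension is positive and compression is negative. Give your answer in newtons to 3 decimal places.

-1056.060

N=3 nodes, M=3 members, R=3 reactions → 2N=6, M+R=6
member 0 (0-1): L=2.6550, (cx,cy)=(0.6015,0.7989)
member 1 (0-2): L=3.1000, (cx,cy)=(1.0000,0.0000)
member 2 (1-2): L=2.5995, (cx,cy)=(0.5782,-0.8159)
solve A·x = −loads:
  F[0-1] = +29.3928 N (tension)
  F[0-2] = +610.5900 N (tension)
  F[1-2] = -1056.0600 N (compression)
  Rx@0 = -628.2700 N
  Ry@0 = -23.4810 N
  Ry@2 = +861.6510 N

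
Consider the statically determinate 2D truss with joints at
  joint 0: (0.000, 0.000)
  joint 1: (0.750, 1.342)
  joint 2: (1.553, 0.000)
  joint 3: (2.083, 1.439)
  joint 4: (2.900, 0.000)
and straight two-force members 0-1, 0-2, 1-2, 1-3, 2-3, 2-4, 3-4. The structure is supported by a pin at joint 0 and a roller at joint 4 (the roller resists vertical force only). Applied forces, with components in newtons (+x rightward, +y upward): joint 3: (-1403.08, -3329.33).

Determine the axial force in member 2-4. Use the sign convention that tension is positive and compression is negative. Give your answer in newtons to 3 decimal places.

962.436

N=5 nodes, M=7 members, R=3 reactions → 2N=10, M+R=10
member 0 (0-1): L=1.5374, (cx,cy)=(0.4879,0.8729)
member 1 (0-2): L=1.5530, (cx,cy)=(1.0000,0.0000)
member 2 (1-2): L=1.5639, (cx,cy)=(0.5135,-0.8581)
member 3 (1-3): L=1.3365, (cx,cy)=(0.9974,0.0726)
member 4 (2-3): L=1.5335, (cx,cy)=(0.3456,0.9384)
member 5 (2-4): L=1.3470, (cx,cy)=(1.0000,0.0000)
member 6 (3-4): L=1.6548, (cx,cy)=(0.4937,-0.8696)
solve A·x = −loads:
  F[0-1] = -1872.0583 N (compression)
  F[0-2] = -489.7954 N (compression)
  F[1-2] = +1750.7019 N (tension)
  F[1-3] = -1816.9935 N (compression)
  F[2-3] = -1600.9565 N (compression)
  F[2-4] = +962.4359 N (tension)
  F[3-4] = -1949.3199 N (compression)
  Rx@0 = +1403.0800 N
  Ry@0 = +1634.1706 N
  Ry@4 = +1695.1594 N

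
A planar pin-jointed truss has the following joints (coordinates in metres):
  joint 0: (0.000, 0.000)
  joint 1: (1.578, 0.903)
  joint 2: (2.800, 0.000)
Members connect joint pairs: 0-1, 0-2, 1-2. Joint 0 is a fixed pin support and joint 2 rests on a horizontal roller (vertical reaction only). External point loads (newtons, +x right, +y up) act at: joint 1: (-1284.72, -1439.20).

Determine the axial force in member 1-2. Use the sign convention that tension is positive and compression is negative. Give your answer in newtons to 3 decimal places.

N=3 nodes, M=3 members, R=3 reactions → 2N=6, M+R=6
member 0 (0-1): L=1.8181, (cx,cy)=(0.8679,0.4967)
member 1 (0-2): L=2.8000, (cx,cy)=(1.0000,0.0000)
member 2 (1-2): L=1.5194, (cx,cy)=(0.8042,-0.5943)
solve A·x = −loads:
  F[0-1] = -2098.8304 N (compression)
  F[0-2] = +536.9354 N (tension)
  F[1-2] = -667.6271 N (compression)
  Rx@0 = +1284.7200 N
  Ry@0 = +1042.4302 N
  Ry@2 = +396.7698 N

-667.627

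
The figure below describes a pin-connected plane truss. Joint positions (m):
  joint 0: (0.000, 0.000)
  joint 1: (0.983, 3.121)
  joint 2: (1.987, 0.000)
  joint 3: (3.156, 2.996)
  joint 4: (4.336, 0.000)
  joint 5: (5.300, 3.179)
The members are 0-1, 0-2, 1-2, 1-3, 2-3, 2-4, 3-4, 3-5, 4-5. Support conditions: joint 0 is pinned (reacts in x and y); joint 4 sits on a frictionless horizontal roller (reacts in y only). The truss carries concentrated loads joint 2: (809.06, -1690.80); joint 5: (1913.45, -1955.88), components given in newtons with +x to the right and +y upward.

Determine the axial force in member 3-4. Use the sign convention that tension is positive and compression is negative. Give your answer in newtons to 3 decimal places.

-2571.814

N=6 nodes, M=9 members, R=3 reactions → 2N=12, M+R=12
member 0 (0-1): L=3.2721, (cx,cy)=(0.3004,0.9538)
member 1 (0-2): L=1.9870, (cx,cy)=(1.0000,0.0000)
member 2 (1-2): L=3.2785, (cx,cy)=(0.3062,-0.9520)
member 3 (1-3): L=2.1766, (cx,cy)=(0.9983,-0.0574)
member 4 (2-3): L=3.2160, (cx,cy)=(0.3635,0.9316)
member 5 (2-4): L=2.3490, (cx,cy)=(1.0000,0.0000)
member 6 (3-4): L=3.2200, (cx,cy)=(0.3665,-0.9304)
member 7 (3-5): L=2.1518, (cx,cy)=(0.9964,0.0850)
member 8 (4-5): L=3.3219, (cx,cy)=(0.2902,0.9570)
solve A·x = −loads:
  F[0-1] = +966.3715 N (tension)
  F[0-2] = +2432.1979 N (tension)
  F[1-2] = -1004.3817 N (compression)
  F[1-3] = +598.8786 N (tension)
  F[2-3] = +2841.2829 N (tension)
  F[2-4] = +282.7637 N (tension)
  F[3-4] = -2571.8142 N (compression)
  F[3-5] = +2582.5079 N (tension)
  F[4-5] = -2273.3346 N (compression)
  Rx@0 = -2722.5100 N
  Ry@0 = -921.7335 N
  Ry@4 = +4568.4135 N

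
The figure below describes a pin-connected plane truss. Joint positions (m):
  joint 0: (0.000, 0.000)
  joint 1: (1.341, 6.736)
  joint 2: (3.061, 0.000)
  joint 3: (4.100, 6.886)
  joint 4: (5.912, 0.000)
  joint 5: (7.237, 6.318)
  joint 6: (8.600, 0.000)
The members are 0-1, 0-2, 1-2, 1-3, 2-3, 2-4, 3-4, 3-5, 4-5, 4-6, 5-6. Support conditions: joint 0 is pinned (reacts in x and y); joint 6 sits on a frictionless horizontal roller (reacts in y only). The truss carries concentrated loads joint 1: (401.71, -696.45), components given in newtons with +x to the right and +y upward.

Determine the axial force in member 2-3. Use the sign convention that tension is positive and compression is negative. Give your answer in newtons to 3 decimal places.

N=7 nodes, M=11 members, R=3 reactions → 2N=14, M+R=14
member 0 (0-1): L=6.8682, (cx,cy)=(0.1952,0.9808)
member 1 (0-2): L=3.0610, (cx,cy)=(1.0000,0.0000)
member 2 (1-2): L=6.9521, (cx,cy)=(0.2474,-0.9689)
member 3 (1-3): L=2.7631, (cx,cy)=(0.9985,0.0543)
member 4 (2-3): L=6.9639, (cx,cy)=(0.1492,0.9888)
member 5 (2-4): L=2.8510, (cx,cy)=(1.0000,0.0000)
member 6 (3-4): L=7.1204, (cx,cy)=(0.2545,-0.9671)
member 7 (3-5): L=3.1880, (cx,cy)=(0.9840,-0.1782)
member 8 (4-5): L=6.4554, (cx,cy)=(0.2053,0.9787)
member 9 (4-6): L=2.6880, (cx,cy)=(1.0000,0.0000)
member 10 (5-6): L=6.4633, (cx,cy)=(0.2109,-0.9775)
solve A·x = −loads:
  F[0-1] = -278.5721 N (compression)
  F[0-2] = +456.1007 N (tension)
  F[1-2] = -456.0804 N (compression)
  F[1-3] = -343.7705 N (compression)
  F[2-3] = +446.9037 N (tension)
  F[2-4] = +276.5868 N (tension)
  F[3-4] = -405.1670 N (compression)
  F[3-5] = -176.3009 N (compression)
  F[4-5] = +400.3521 N (tension)
  F[4-6] = +91.3066 N (tension)
  F[5-6] = -432.9762 N (compression)
  Rx@0 = -401.7100 N
  Ry@0 = +273.2107 N
  Ry@6 = +423.2393 N

446.904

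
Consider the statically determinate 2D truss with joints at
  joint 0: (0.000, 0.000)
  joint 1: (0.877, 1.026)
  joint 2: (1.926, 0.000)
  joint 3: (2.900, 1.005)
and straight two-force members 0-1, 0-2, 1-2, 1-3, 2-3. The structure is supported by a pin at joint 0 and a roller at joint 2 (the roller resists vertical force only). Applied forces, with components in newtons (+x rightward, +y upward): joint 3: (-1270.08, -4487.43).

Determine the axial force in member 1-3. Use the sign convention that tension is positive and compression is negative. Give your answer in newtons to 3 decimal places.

3048.429

N=4 nodes, M=5 members, R=3 reactions → 2N=8, M+R=8
member 0 (0-1): L=1.3497, (cx,cy)=(0.6498,0.7601)
member 1 (0-2): L=1.9260, (cx,cy)=(1.0000,0.0000)
member 2 (1-2): L=1.4673, (cx,cy)=(0.7149,-0.6992)
member 3 (1-3): L=2.0231, (cx,cy)=(0.9999,-0.0104)
member 4 (2-3): L=1.3995, (cx,cy)=(0.6959,0.7181)
solve A·x = −loads:
  F[0-1] = +2113.5544 N (tension)
  F[0-2] = -2643.3694 N (compression)
  F[1-2] = -2342.9485 N (compression)
  F[1-3] = +3048.4292 N (tension)
  F[2-3] = -6205.0094 N (compression)
  Rx@0 = +1270.0800 N
  Ry@0 = -1606.6077 N
  Ry@2 = +6094.0377 N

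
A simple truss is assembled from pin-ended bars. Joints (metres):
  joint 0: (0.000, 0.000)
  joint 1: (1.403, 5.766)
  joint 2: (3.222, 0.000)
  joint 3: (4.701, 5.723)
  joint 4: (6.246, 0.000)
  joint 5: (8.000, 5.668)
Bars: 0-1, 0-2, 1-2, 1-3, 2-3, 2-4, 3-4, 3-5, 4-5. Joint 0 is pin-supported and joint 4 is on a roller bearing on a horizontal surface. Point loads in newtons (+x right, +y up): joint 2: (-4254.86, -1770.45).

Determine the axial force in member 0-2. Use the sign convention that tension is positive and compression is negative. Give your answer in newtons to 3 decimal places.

N=6 nodes, M=9 members, R=3 reactions → 2N=12, M+R=12
member 0 (0-1): L=5.9342, (cx,cy)=(0.2364,0.9716)
member 1 (0-2): L=3.2220, (cx,cy)=(1.0000,0.0000)
member 2 (1-2): L=6.0461, (cx,cy)=(0.3009,-0.9537)
member 3 (1-3): L=3.2983, (cx,cy)=(0.9999,-0.0130)
member 4 (2-3): L=5.9110, (cx,cy)=(0.2502,0.9682)
member 5 (2-4): L=3.0240, (cx,cy)=(1.0000,0.0000)
member 6 (3-4): L=5.9279, (cx,cy)=(0.2606,-0.9654)
member 7 (3-5): L=3.2995, (cx,cy)=(0.9999,-0.0167)
member 8 (4-5): L=5.9332, (cx,cy)=(0.2956,0.9553)
solve A·x = −loads:
  F[0-1] = -882.1729 N (compression)
  F[0-2] = -4046.2926 N (compression)
  F[1-2] = +905.3801 N (tension)
  F[1-3] = -480.9958 N (compression)
  F[2-3] = +936.8148 N (tension)
  F[2-4] = +246.5539 N (tension)
  F[3-4] = -945.9819 N (compression)
  F[3-5] = -0.0000 N (tension)
  F[4-5] = +0.0000 N (tension)
  Rx@0 = +4254.8600 N
  Ry@0 = +857.1631 N
  Ry@4 = +913.2869 N

-4046.293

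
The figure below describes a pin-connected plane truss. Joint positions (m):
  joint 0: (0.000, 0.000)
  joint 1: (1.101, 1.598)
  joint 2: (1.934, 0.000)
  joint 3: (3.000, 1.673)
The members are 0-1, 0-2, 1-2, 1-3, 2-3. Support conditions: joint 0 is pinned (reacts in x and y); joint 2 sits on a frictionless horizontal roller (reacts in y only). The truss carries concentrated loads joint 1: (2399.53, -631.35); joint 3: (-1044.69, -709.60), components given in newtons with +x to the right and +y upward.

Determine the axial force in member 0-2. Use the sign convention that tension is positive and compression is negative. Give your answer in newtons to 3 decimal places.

529.338

N=4 nodes, M=5 members, R=3 reactions → 2N=8, M+R=8
member 0 (0-1): L=1.9406, (cx,cy)=(0.5674,0.8235)
member 1 (0-2): L=1.9340, (cx,cy)=(1.0000,0.0000)
member 2 (1-2): L=1.8021, (cx,cy)=(0.4622,-0.8868)
member 3 (1-3): L=1.9005, (cx,cy)=(0.9992,0.0395)
member 4 (2-3): L=1.9838, (cx,cy)=(0.5374,0.8433)
solve A·x = −loads:
  F[0-1] = +1454.9883 N (tension)
  F[0-2] = +529.3384 N (tension)
  F[1-2] = -2090.2054 N (compression)
  F[1-3] = -608.3183 N (compression)
  F[2-3] = -812.9407 N (compression)
  Rx@0 = -1354.8400 N
  Ry@0 = -1198.1394 N
  Ry@2 = +2539.0894 N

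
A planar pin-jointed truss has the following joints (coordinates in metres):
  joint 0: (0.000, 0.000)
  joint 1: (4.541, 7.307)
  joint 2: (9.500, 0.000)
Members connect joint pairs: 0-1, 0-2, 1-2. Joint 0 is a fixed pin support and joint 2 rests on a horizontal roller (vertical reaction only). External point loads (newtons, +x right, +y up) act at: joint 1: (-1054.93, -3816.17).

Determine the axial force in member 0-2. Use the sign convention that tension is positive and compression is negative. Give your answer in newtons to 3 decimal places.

687.298

N=3 nodes, M=3 members, R=3 reactions → 2N=6, M+R=6
member 0 (0-1): L=8.6031, (cx,cy)=(0.5278,0.8493)
member 1 (0-2): L=9.5000, (cx,cy)=(1.0000,0.0000)
member 2 (1-2): L=8.8309, (cx,cy)=(0.5616,-0.8274)
solve A·x = −loads:
  F[0-1] = -3300.7093 N (compression)
  F[0-2] = +687.2979 N (tension)
  F[1-2] = -1223.9213 N (compression)
  Rx@0 = +1054.9300 N
  Ry@0 = +2803.4485 N
  Ry@2 = +1012.7215 N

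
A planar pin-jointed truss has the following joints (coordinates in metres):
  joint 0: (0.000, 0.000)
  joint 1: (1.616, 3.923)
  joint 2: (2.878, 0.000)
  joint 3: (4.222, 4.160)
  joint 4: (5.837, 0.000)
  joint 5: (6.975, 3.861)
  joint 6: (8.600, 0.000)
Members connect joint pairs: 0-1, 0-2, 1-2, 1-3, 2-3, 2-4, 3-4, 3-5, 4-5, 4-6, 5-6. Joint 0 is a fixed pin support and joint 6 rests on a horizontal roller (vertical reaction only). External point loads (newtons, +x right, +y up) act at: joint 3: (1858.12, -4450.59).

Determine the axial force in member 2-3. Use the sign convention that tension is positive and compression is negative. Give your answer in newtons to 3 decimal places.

-1343.303

N=7 nodes, M=11 members, R=3 reactions → 2N=14, M+R=14
member 0 (0-1): L=4.2428, (cx,cy)=(0.3809,0.9246)
member 1 (0-2): L=2.8780, (cx,cy)=(1.0000,0.0000)
member 2 (1-2): L=4.1210, (cx,cy)=(0.3062,-0.9520)
member 3 (1-3): L=2.6168, (cx,cy)=(0.9959,0.0906)
member 4 (2-3): L=4.3717, (cx,cy)=(0.3074,0.9516)
member 5 (2-4): L=2.9590, (cx,cy)=(1.0000,0.0000)
member 6 (3-4): L=4.4625, (cx,cy)=(0.3619,-0.9322)
member 7 (3-5): L=2.7692, (cx,cy)=(0.9942,-0.1080)
member 8 (4-5): L=4.0252, (cx,cy)=(0.2827,0.9592)
member 9 (4-6): L=2.7630, (cx,cy)=(1.0000,0.0000)
member 10 (5-6): L=4.1890, (cx,cy)=(0.3879,-0.9217)
solve A·x = −loads:
  F[0-1] = -1478.2752 N (compression)
  F[0-2] = +2421.1657 N (tension)
  F[1-2] = +1342.7597 N (tension)
  F[1-3] = -978.2690 N (compression)
  F[2-3] = -1343.3027 N (compression)
  F[2-4] = +3245.3406 N (tension)
  F[3-4] = -3058.8439 N (compression)
  F[3-5] = -2150.9029 N (compression)
  F[4-5] = +2972.7795 N (tension)
  F[4-6] = +1297.8707 N (tension)
  F[5-6] = -3345.7324 N (compression)
  Rx@0 = -1858.1200 N
  Ry@0 = +1366.8493 N
  Ry@6 = +3083.7407 N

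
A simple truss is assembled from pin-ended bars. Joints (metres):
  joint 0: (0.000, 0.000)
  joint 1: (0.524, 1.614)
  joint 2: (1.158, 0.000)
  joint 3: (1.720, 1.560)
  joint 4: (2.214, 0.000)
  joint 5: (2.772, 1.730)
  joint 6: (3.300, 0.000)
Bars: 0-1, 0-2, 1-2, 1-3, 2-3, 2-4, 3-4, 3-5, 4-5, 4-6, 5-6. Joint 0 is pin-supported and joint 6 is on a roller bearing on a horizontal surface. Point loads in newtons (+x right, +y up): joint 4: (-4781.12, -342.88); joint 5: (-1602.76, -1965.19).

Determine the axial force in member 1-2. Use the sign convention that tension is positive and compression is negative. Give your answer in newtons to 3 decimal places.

1406.697

N=7 nodes, M=11 members, R=3 reactions → 2N=14, M+R=14
member 0 (0-1): L=1.6969, (cx,cy)=(0.3088,0.9511)
member 1 (0-2): L=1.1580, (cx,cy)=(1.0000,0.0000)
member 2 (1-2): L=1.7341, (cx,cy)=(0.3656,-0.9308)
member 3 (1-3): L=1.1972, (cx,cy)=(0.9990,-0.0451)
member 4 (2-3): L=1.6581, (cx,cy)=(0.3389,0.9408)
member 5 (2-4): L=1.0560, (cx,cy)=(1.0000,0.0000)
member 6 (3-4): L=1.6363, (cx,cy)=(0.3019,-0.9533)
member 7 (3-5): L=1.0656, (cx,cy)=(0.9872,0.1595)
member 8 (4-5): L=1.8178, (cx,cy)=(0.3070,0.9517)
member 9 (4-6): L=1.0860, (cx,cy)=(1.0000,0.0000)
member 10 (5-6): L=1.8088, (cx,cy)=(0.2919,-0.9564)
solve A·x = −loads:
  F[0-1] = -1332.6305 N (compression)
  F[0-2] = -5972.3732 N (compression)
  F[1-2] = +1406.6970 N (tension)
  F[1-3] = -926.7619 N (compression)
  F[2-3] = -1391.6778 N (compression)
  F[2-4] = -4986.3757 N (compression)
  F[3-4] = +1039.4605 N (tension)
  F[3-5] = -1733.5090 N (compression)
  F[4-5] = -680.9590 N (compression)
  F[4-6] = +317.5832 N (tension)
  F[5-6] = -1087.9508 N (compression)
  Rx@0 = +6383.8800 N
  Ry@0 = +1267.5039 N
  Ry@6 = +1040.5661 N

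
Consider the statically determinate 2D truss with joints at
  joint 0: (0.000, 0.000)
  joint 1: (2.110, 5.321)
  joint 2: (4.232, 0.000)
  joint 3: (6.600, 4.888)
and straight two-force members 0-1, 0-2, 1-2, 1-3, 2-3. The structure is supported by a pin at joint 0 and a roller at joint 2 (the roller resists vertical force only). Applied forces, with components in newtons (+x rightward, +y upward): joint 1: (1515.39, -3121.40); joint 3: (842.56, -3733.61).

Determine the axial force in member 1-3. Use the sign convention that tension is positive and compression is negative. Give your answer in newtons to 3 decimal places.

2544.727

N=4 nodes, M=5 members, R=3 reactions → 2N=8, M+R=8
member 0 (0-1): L=5.7241, (cx,cy)=(0.3686,0.9296)
member 1 (0-2): L=4.2320, (cx,cy)=(1.0000,0.0000)
member 2 (1-2): L=5.7285, (cx,cy)=(0.3704,-0.9289)
member 3 (1-3): L=4.5108, (cx,cy)=(0.9954,-0.0960)
member 4 (2-3): L=5.4314, (cx,cy)=(0.4360,0.9000)
solve A·x = −loads:
  F[0-1] = +3660.2566 N (tension)
  F[0-2] = +1008.7139 N (tension)
  F[1-2] = -7286.5296 N (compression)
  F[1-3] = +2544.7272 N (tension)
  F[2-3] = -3877.2400 N (compression)
  Rx@0 = -2357.9500 N
  Ry@0 = -3402.5050 N
  Ry@2 = +10257.5150 N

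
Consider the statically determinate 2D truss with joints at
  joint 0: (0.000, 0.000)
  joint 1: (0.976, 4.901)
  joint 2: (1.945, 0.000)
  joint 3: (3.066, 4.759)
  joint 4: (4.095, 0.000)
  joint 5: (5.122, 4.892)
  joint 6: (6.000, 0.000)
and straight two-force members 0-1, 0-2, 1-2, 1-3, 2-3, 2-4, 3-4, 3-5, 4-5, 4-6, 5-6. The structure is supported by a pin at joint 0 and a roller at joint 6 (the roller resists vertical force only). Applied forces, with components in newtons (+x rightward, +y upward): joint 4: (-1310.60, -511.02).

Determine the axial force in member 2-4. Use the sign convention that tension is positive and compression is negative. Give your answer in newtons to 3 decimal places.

-1206.071

N=7 nodes, M=11 members, R=3 reactions → 2N=14, M+R=14
member 0 (0-1): L=4.9972, (cx,cy)=(0.1953,0.9807)
member 1 (0-2): L=1.9450, (cx,cy)=(1.0000,0.0000)
member 2 (1-2): L=4.9959, (cx,cy)=(0.1940,-0.9810)
member 3 (1-3): L=2.0948, (cx,cy)=(0.9977,-0.0678)
member 4 (2-3): L=4.8892, (cx,cy)=(0.2293,0.9734)
member 5 (2-4): L=2.1500, (cx,cy)=(1.0000,0.0000)
member 6 (3-4): L=4.8690, (cx,cy)=(0.2113,-0.9774)
member 7 (3-5): L=2.0603, (cx,cy)=(0.9979,0.0646)
member 8 (4-5): L=4.9986, (cx,cy)=(0.2055,0.9787)
member 9 (4-6): L=1.9050, (cx,cy)=(1.0000,0.0000)
member 10 (5-6): L=4.9702, (cx,cy)=(0.1767,-0.9843)
solve A·x = −loads:
  F[0-1] = -165.4348 N (compression)
  F[0-2] = -1278.2893 N (compression)
  F[1-2] = +169.9099 N (tension)
  F[1-3] = -65.4169 N (compression)
  F[2-3] = -171.2451 N (compression)
  F[2-4] = -1206.0707 N (compression)
  F[3-4] = +156.8857 N (tension)
  F[3-5] = -137.9730 N (compression)
  F[4-5] = +365.4747 N (tension)
  F[4-6] = +62.5963 N (tension)
  F[5-6] = -354.3439 N (compression)
  Rx@0 = +1310.6000 N
  Ry@0 = +162.2489 N
  Ry@6 = +348.7711 N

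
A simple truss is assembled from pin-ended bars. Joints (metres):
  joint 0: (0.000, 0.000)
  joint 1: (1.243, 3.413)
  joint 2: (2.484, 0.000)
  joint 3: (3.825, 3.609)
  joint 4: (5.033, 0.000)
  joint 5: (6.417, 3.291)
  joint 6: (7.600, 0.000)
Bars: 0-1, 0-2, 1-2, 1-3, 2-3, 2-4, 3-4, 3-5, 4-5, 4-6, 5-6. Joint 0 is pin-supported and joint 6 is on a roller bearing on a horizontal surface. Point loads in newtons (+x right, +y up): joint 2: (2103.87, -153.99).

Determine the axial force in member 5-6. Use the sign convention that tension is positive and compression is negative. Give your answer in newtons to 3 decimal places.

-53.483

N=7 nodes, M=11 members, R=3 reactions → 2N=14, M+R=14
member 0 (0-1): L=3.6323, (cx,cy)=(0.3422,0.9396)
member 1 (0-2): L=2.4840, (cx,cy)=(1.0000,0.0000)
member 2 (1-2): L=3.6316, (cx,cy)=(0.3417,-0.9398)
member 3 (1-3): L=2.5894, (cx,cy)=(0.9971,0.0757)
member 4 (2-3): L=3.8501, (cx,cy)=(0.3483,0.9374)
member 5 (2-4): L=2.5490, (cx,cy)=(1.0000,0.0000)
member 6 (3-4): L=3.8058, (cx,cy)=(0.3174,-0.9483)
member 7 (3-5): L=2.6114, (cx,cy)=(0.9926,-0.1218)
member 8 (4-5): L=3.5702, (cx,cy)=(0.3877,0.9218)
member 9 (4-6): L=2.5670, (cx,cy)=(1.0000,0.0000)
member 10 (5-6): L=3.4972, (cx,cy)=(0.3383,-0.9410)
solve A·x = −loads:
  F[0-1] = -110.3202 N (compression)
  F[0-2] = +2141.6224 N (tension)
  F[1-2] = +104.3693 N (tension)
  F[1-3] = -73.6288 N (compression)
  F[2-3] = +59.6380 N (tension)
  F[2-4] = +52.6454 N (tension)
  F[3-4] = -48.2452 N (compression)
  F[3-5] = -37.6118 N (compression)
  F[4-5] = +49.6313 N (tension)
  F[4-6] = +18.0920 N (tension)
  F[5-6] = -53.4834 N (compression)
  Rx@0 = -2103.8700 N
  Ry@0 = +103.6596 N
  Ry@6 = +50.3304 N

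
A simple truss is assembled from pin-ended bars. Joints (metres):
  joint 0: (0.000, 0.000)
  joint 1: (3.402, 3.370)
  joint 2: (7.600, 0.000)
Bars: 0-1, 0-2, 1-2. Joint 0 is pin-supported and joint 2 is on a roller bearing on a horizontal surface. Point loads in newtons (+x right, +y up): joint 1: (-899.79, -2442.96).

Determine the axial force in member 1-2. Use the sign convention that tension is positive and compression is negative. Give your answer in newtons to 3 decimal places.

N=3 nodes, M=3 members, R=3 reactions → 2N=6, M+R=6
member 0 (0-1): L=4.7886, (cx,cy)=(0.7104,0.7038)
member 1 (0-2): L=7.6000, (cx,cy)=(1.0000,0.0000)
member 2 (1-2): L=5.3833, (cx,cy)=(0.7798,-0.6260)
solve A·x = −loads:
  F[0-1] = -2484.3778 N (compression)
  F[0-2] = +865.2118 N (tension)
  F[1-2] = -1109.5068 N (compression)
  Rx@0 = +899.7900 N
  Ry@0 = +1748.3998 N
  Ry@2 = +694.5602 N

-1109.507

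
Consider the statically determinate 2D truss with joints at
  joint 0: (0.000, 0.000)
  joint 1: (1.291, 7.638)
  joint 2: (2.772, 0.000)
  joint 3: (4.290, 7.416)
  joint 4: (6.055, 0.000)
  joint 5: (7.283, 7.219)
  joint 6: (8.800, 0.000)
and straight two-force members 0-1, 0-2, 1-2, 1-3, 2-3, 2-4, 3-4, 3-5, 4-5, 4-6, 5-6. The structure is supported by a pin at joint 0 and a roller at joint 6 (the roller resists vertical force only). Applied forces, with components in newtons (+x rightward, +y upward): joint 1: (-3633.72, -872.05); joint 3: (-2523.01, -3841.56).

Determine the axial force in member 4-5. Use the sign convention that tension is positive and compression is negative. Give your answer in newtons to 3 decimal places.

N=7 nodes, M=11 members, R=3 reactions → 2N=14, M+R=14
member 0 (0-1): L=7.7463, (cx,cy)=(0.1667,0.9860)
member 1 (0-2): L=2.7720, (cx,cy)=(1.0000,0.0000)
member 2 (1-2): L=7.7803, (cx,cy)=(0.1904,-0.9817)
member 3 (1-3): L=3.0072, (cx,cy)=(0.9973,-0.0738)
member 4 (2-3): L=7.5698, (cx,cy)=(0.2005,0.9797)
member 5 (2-4): L=3.2830, (cx,cy)=(1.0000,0.0000)
member 6 (3-4): L=7.6231, (cx,cy)=(0.2315,-0.9728)
member 7 (3-5): L=2.9995, (cx,cy)=(0.9978,-0.0657)
member 8 (4-5): L=7.3227, (cx,cy)=(0.1677,0.9858)
member 9 (4-6): L=2.7450, (cx,cy)=(1.0000,0.0000)
member 10 (5-6): L=7.3767, (cx,cy)=(0.2056,-0.9786)
solve A·x = −loads:
  F[0-1] = -8106.4008 N (compression)
  F[0-2] = -4805.7218 N (compression)
  F[1-2] = +7184.6055 N (tension)
  F[1-3] = +917.6001 N (tension)
  F[2-3] = -7199.4850 N (compression)
  F[2-4] = -1994.3608 N (compression)
  F[3-4] = +3287.5831 N (tension)
  F[3-5] = +1235.8489 N (tension)
  F[4-5] = -3244.1934 N (compression)
  F[4-6] = -689.1368 N (compression)
  F[5-6] = +3351.0443 N (tension)
  Rx@0 = +6156.7300 N
  Ry@0 = +7993.0289 N
  Ry@6 = -3279.4189 N

-3244.193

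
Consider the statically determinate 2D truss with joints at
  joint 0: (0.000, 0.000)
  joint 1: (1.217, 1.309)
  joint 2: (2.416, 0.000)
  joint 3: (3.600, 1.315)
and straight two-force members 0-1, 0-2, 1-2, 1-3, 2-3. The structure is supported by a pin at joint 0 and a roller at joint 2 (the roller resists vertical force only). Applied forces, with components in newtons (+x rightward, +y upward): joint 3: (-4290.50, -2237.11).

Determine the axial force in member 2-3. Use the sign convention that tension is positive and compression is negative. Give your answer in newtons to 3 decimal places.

N=4 nodes, M=5 members, R=3 reactions → 2N=8, M+R=8
member 0 (0-1): L=1.7873, (cx,cy)=(0.6809,0.7324)
member 1 (0-2): L=2.4160, (cx,cy)=(1.0000,0.0000)
member 2 (1-2): L=1.7751, (cx,cy)=(0.6754,-0.7374)
member 3 (1-3): L=2.3830, (cx,cy)=(1.0000,0.0025)
member 4 (2-3): L=1.7695, (cx,cy)=(0.6691,0.7432)
solve A·x = −loads:
  F[0-1] = -1691.6691 N (compression)
  F[0-2] = -3138.6398 N (compression)
  F[1-2] = +1672.3255 N (tension)
  F[1-3] = -2281.4296 N (compression)
  F[2-3] = -3002.5632 N (compression)
  Rx@0 = +4290.5000 N
  Ry@0 = +1238.9360 N
  Ry@2 = +998.1740 N

-3002.563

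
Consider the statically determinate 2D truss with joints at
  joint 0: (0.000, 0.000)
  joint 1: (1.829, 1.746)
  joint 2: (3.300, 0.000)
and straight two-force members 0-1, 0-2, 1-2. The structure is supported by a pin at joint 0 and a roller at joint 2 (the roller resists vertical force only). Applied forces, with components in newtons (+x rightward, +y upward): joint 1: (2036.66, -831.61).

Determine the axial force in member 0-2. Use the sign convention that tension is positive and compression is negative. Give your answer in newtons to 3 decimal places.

N=3 nodes, M=3 members, R=3 reactions → 2N=6, M+R=6
member 0 (0-1): L=2.5286, (cx,cy)=(0.7233,0.6905)
member 1 (0-2): L=3.3000, (cx,cy)=(1.0000,0.0000)
member 2 (1-2): L=2.2831, (cx,cy)=(0.6443,-0.7648)
solve A·x = −loads:
  F[0-1] = +1023.7187 N (tension)
  F[0-2] = +1296.1750 N (tension)
  F[1-2] = -2011.7223 N (compression)
  Rx@0 = -2036.6600 N
  Ry@0 = -706.8818 N
  Ry@2 = +1538.4918 N

1296.175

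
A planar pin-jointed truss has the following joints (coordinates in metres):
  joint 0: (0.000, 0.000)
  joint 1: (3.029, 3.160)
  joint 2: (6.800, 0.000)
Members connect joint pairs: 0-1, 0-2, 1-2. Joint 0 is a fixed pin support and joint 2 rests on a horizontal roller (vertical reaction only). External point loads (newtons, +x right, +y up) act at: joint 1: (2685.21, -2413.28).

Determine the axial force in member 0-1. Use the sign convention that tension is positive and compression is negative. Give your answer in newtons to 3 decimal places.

-125.324

N=3 nodes, M=3 members, R=3 reactions → 2N=6, M+R=6
member 0 (0-1): L=4.3773, (cx,cy)=(0.6920,0.7219)
member 1 (0-2): L=6.8000, (cx,cy)=(1.0000,0.0000)
member 2 (1-2): L=4.9200, (cx,cy)=(0.7665,-0.6423)
solve A·x = −loads:
  F[0-1] = -125.3239 N (compression)
  F[0-2] = +2771.9322 N (tension)
  F[1-2] = -3616.4957 N (compression)
  Rx@0 = -2685.2100 N
  Ry@0 = +90.4728 N
  Ry@2 = +2322.8072 N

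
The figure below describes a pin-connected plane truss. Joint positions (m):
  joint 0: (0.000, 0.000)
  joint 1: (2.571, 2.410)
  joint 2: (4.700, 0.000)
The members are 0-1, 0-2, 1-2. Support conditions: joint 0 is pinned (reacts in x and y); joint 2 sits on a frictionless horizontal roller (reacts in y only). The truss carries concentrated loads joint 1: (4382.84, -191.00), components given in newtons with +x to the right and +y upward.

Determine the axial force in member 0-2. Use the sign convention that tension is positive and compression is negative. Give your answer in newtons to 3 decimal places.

2077.632

N=3 nodes, M=3 members, R=3 reactions → 2N=6, M+R=6
member 0 (0-1): L=3.5239, (cx,cy)=(0.7296,0.6839)
member 1 (0-2): L=4.7000, (cx,cy)=(1.0000,0.0000)
member 2 (1-2): L=3.2157, (cx,cy)=(0.6621,-0.7494)
solve A·x = −loads:
  F[0-1] = +3159.6306 N (tension)
  F[0-2] = +2077.6321 N (tension)
  F[1-2] = -3138.1147 N (compression)
  Rx@0 = -4382.8400 N
  Ry@0 = -2160.8522 N
  Ry@2 = +2351.8522 N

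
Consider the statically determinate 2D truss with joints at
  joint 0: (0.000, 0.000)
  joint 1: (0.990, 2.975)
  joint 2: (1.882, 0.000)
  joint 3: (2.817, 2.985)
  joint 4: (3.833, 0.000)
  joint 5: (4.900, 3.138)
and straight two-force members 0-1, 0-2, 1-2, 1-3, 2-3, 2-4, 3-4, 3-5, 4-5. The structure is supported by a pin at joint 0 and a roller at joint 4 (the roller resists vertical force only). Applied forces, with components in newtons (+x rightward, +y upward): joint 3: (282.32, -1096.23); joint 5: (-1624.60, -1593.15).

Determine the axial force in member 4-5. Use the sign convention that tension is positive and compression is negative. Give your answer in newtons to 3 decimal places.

-1596.565

N=6 nodes, M=9 members, R=3 reactions → 2N=12, M+R=12
member 0 (0-1): L=3.1354, (cx,cy)=(0.3157,0.9488)
member 1 (0-2): L=1.8820, (cx,cy)=(1.0000,0.0000)
member 2 (1-2): L=3.1058, (cx,cy)=(0.2872,-0.9579)
member 3 (1-3): L=1.8270, (cx,cy)=(1.0000,0.0055)
member 4 (2-3): L=3.1280, (cx,cy)=(0.2989,0.9543)
member 5 (2-4): L=1.9510, (cx,cy)=(1.0000,0.0000)
member 6 (3-4): L=3.1532, (cx,cy)=(0.3222,-0.9467)
member 7 (3-5): L=2.0886, (cx,cy)=(0.9973,0.0733)
member 8 (4-5): L=3.3144, (cx,cy)=(0.3219,0.9468)
solve A·x = −loads:
  F[0-1] = -1008.8631 N (compression)
  F[0-2] = -1023.7322 N (compression)
  F[1-2] = +995.8999 N (tension)
  F[1-3] = -604.5795 N (compression)
  F[2-3] = -999.6464 N (compression)
  F[2-4] = -438.9032 N (compression)
  F[3-4] = -232.9809 N (compression)
  F[3-5] = -1113.6188 N (compression)
  F[4-5] = -1596.5650 N (compression)
  Rx@0 = +1342.2800 N
  Ry@0 = +957.2523 N
  Ry@4 = +1732.1277 N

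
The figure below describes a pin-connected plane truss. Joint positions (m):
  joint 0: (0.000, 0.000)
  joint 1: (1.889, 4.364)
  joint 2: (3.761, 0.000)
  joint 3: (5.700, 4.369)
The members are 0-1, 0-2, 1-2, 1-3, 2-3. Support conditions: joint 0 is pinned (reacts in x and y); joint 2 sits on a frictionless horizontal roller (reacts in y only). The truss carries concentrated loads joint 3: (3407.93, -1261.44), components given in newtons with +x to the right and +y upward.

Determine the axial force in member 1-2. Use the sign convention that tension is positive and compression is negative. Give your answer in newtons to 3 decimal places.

N=4 nodes, M=5 members, R=3 reactions → 2N=8, M+R=8
member 0 (0-1): L=4.7553, (cx,cy)=(0.3972,0.9177)
member 1 (0-2): L=3.7610, (cx,cy)=(1.0000,0.0000)
member 2 (1-2): L=4.7486, (cx,cy)=(0.3942,-0.9190)
member 3 (1-3): L=3.8110, (cx,cy)=(1.0000,0.0013)
member 4 (2-3): L=4.7799, (cx,cy)=(0.4057,0.9140)
solve A·x = −loads:
  F[0-1] = +5022.4726 N (tension)
  F[0-2] = +1412.7954 N (tension)
  F[1-2] = -5009.6994 N (compression)
  F[1-3] = +3970.0831 N (tension)
  F[2-3] = -1385.7890 N (compression)
  Rx@0 = -3407.9300 N
  Ry@0 = -4609.1939 N
  Ry@2 = +5870.6339 N

-5009.699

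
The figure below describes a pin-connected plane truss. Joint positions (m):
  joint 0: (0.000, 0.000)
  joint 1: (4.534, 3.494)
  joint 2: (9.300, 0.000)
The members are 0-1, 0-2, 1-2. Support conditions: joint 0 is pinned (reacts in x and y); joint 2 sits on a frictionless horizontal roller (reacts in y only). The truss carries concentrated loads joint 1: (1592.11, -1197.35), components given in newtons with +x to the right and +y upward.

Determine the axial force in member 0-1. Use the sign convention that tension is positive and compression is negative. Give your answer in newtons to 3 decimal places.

N=3 nodes, M=3 members, R=3 reactions → 2N=6, M+R=6
member 0 (0-1): L=5.7241, (cx,cy)=(0.7921,0.6104)
member 1 (0-2): L=9.3000, (cx,cy)=(1.0000,0.0000)
member 2 (1-2): L=5.9096, (cx,cy)=(0.8065,-0.5912)
solve A·x = −loads:
  F[0-1] = -25.3204 N (compression)
  F[0-2] = +1612.1661 N (tension)
  F[1-2] = -1998.9882 N (compression)
  Rx@0 = -1592.1100 N
  Ry@0 = +15.4557 N
  Ry@2 = +1181.8943 N

-25.320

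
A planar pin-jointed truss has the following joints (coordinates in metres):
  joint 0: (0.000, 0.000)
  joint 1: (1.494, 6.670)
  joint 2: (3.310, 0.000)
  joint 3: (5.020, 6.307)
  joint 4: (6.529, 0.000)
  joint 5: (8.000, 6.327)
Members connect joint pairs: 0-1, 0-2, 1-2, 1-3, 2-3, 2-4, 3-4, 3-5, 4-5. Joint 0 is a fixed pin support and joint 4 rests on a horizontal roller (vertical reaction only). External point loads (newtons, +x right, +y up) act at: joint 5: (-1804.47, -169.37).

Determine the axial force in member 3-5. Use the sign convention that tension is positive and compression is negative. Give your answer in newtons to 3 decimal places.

-1767.891

N=6 nodes, M=9 members, R=3 reactions → 2N=12, M+R=12
member 0 (0-1): L=6.8353, (cx,cy)=(0.2186,0.9758)
member 1 (0-2): L=3.3100, (cx,cy)=(1.0000,0.0000)
member 2 (1-2): L=6.9128, (cx,cy)=(0.2627,-0.9649)
member 3 (1-3): L=3.5446, (cx,cy)=(0.9947,-0.1024)
member 4 (2-3): L=6.5347, (cx,cy)=(0.2617,0.9652)
member 5 (2-4): L=3.2190, (cx,cy)=(1.0000,0.0000)
member 6 (3-4): L=6.4850, (cx,cy)=(0.2327,-0.9726)
member 7 (3-5): L=2.9801, (cx,cy)=(1.0000,0.0067)
member 8 (4-5): L=6.4958, (cx,cy)=(0.2265,0.9740)
solve A·x = −loads:
  F[0-1] = -1752.8651 N (compression)
  F[0-2] = -1421.3425 N (compression)
  F[1-2] = +1865.9254 N (tension)
  F[1-3] = -877.9241 N (compression)
  F[2-3] = -1865.3889 N (compression)
  F[2-4] = -443.0270 N (compression)
  F[3-4] = +1746.5590 N (tension)
  F[3-5] = -1767.8905 N (compression)
  F[4-5] = -161.7061 N (compression)
  Rx@0 = +1804.4700 N
  Ry@0 = +1710.4822 N
  Ry@4 = -1541.1122 N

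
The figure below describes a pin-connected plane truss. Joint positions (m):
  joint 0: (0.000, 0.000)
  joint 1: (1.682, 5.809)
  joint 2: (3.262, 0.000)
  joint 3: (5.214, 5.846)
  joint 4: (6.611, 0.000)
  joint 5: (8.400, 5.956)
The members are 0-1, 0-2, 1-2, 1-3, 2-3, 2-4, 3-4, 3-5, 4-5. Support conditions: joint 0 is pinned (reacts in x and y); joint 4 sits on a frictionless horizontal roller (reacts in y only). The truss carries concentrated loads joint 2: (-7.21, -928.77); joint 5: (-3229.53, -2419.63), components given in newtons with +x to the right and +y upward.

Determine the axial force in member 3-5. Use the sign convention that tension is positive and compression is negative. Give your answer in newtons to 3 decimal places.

-2530.481

N=6 nodes, M=9 members, R=3 reactions → 2N=12, M+R=12
member 0 (0-1): L=6.0476, (cx,cy)=(0.2781,0.9605)
member 1 (0-2): L=3.2620, (cx,cy)=(1.0000,0.0000)
member 2 (1-2): L=6.0200, (cx,cy)=(0.2625,-0.9649)
member 3 (1-3): L=3.5322, (cx,cy)=(0.9999,0.0105)
member 4 (2-3): L=6.1633, (cx,cy)=(0.3167,0.9485)
member 5 (2-4): L=3.3490, (cx,cy)=(1.0000,0.0000)
member 6 (3-4): L=6.0106, (cx,cy)=(0.2324,-0.9726)
member 7 (3-5): L=3.1879, (cx,cy)=(0.9994,0.0345)
member 8 (4-5): L=6.2189, (cx,cy)=(0.2877,0.9577)
solve A·x = −loads:
  F[0-1] = -2837.2221 N (compression)
  F[0-2] = -2447.6338 N (compression)
  F[1-2] = +2807.7202 N (tension)
  F[1-3] = -1526.0950 N (compression)
  F[2-3] = -1877.1564 N (compression)
  F[2-4] = -1108.9962 N (compression)
  F[3-4] = +1757.3169 N (tension)
  F[3-5] = -2530.4810 N (compression)
  F[4-5] = -2435.2555 N (compression)
  Rx@0 = +3236.7400 N
  Ry@0 = +2725.2781 N
  Ry@4 = +623.1219 N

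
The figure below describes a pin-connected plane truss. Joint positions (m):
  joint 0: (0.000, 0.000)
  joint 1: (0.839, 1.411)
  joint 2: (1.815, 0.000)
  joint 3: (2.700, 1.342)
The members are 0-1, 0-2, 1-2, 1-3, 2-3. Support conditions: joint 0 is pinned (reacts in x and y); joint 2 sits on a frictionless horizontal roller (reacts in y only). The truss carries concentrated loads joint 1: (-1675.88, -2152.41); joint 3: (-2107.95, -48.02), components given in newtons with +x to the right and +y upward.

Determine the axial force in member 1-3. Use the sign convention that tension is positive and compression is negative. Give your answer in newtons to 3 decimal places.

N=4 nodes, M=5 members, R=3 reactions → 2N=8, M+R=8
member 0 (0-1): L=1.6416, (cx,cy)=(0.5111,0.8595)
member 1 (0-2): L=1.8150, (cx,cy)=(1.0000,0.0000)
member 2 (1-2): L=1.7157, (cx,cy)=(0.5689,-0.8224)
member 3 (1-3): L=1.8623, (cx,cy)=(0.9993,-0.0371)
member 4 (2-3): L=1.6075, (cx,cy)=(0.5505,0.8348)
solve A·x = −loads:
  F[0-1] = -4648.4507 N (compression)
  F[0-2] = -1408.0647 N (compression)
  F[1-2] = +2332.3903 N (tension)
  F[1-3] = -2028.1200 N (compression)
  F[2-3] = -147.5352 N (compression)
  Rx@0 = +3783.8300 N
  Ry@0 = +3995.4766 N
  Ry@2 = -1795.0466 N

-2028.120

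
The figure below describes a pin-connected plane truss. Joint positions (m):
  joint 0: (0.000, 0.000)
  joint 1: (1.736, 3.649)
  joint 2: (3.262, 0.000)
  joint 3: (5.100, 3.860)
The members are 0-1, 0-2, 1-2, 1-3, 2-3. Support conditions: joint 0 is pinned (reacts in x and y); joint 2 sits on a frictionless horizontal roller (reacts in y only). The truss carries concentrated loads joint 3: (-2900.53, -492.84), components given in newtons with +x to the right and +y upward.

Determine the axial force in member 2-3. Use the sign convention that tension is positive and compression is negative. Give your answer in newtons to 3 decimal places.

-354.959

N=4 nodes, M=5 members, R=3 reactions → 2N=8, M+R=8
member 0 (0-1): L=4.0409, (cx,cy)=(0.4296,0.9030)
member 1 (0-2): L=3.2620, (cx,cy)=(1.0000,0.0000)
member 2 (1-2): L=3.9552, (cx,cy)=(0.3858,-0.9226)
member 3 (1-3): L=3.3706, (cx,cy)=(0.9980,0.0626)
member 4 (2-3): L=4.2753, (cx,cy)=(0.4299,0.9029)
solve A·x = −loads:
  F[0-1] = -3493.3707 N (compression)
  F[0-2] = -1399.7537 N (compression)
  F[1-2] = +3232.4868 N (tension)
  F[1-3] = -2753.3276 N (compression)
  F[2-3] = -354.9594 N (compression)
  Rx@0 = +2900.5300 N
  Ry@0 = +3154.5696 N
  Ry@2 = -2661.7296 N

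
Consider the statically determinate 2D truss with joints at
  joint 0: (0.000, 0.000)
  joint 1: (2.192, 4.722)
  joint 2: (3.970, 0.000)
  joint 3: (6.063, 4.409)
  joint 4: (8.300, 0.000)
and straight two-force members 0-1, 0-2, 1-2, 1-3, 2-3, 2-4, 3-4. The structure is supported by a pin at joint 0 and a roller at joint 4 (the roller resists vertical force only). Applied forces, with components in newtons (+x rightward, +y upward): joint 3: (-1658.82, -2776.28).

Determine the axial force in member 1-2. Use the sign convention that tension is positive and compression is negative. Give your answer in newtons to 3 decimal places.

N=5 nodes, M=7 members, R=3 reactions → 2N=10, M+R=10
member 0 (0-1): L=5.2060, (cx,cy)=(0.4211,0.9070)
member 1 (0-2): L=3.9700, (cx,cy)=(1.0000,0.0000)
member 2 (1-2): L=5.0456, (cx,cy)=(0.3524,-0.9359)
member 3 (1-3): L=3.8836, (cx,cy)=(0.9967,-0.0806)
member 4 (2-3): L=4.8806, (cx,cy)=(0.4288,0.9034)
member 5 (2-4): L=4.3300, (cx,cy)=(1.0000,0.0000)
member 6 (3-4): L=4.9440, (cx,cy)=(0.4525,-0.8918)
solve A·x = −loads:
  F[0-1] = -1796.4362 N (compression)
  F[0-2] = -902.4218 N (compression)
  F[1-2] = +1863.1918 N (tension)
  F[1-3] = -1417.5664 N (compression)
  F[2-3] = -1930.1750 N (compression)
  F[2-4] = +581.8783 N (tension)
  F[3-4] = -1286.0192 N (compression)
  Rx@0 = +1658.8200 N
  Ry@0 = +1629.4308 N
  Ry@4 = +1146.8492 N

1863.192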